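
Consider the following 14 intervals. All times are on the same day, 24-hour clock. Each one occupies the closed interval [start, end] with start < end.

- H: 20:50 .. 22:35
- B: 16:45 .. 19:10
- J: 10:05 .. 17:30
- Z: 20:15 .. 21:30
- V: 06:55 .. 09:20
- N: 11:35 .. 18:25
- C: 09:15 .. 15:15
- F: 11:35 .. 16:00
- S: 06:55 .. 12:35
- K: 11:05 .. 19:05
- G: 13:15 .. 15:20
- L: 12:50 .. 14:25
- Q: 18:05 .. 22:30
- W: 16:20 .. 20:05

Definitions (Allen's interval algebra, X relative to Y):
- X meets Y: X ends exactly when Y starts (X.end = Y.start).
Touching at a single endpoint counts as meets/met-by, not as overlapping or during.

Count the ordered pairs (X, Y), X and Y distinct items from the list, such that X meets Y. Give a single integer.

Checking all 182 ordered pairs for relation 'meets'; matching pairs in alphabetical order:
No pair satisfies it.
Count: 0.

0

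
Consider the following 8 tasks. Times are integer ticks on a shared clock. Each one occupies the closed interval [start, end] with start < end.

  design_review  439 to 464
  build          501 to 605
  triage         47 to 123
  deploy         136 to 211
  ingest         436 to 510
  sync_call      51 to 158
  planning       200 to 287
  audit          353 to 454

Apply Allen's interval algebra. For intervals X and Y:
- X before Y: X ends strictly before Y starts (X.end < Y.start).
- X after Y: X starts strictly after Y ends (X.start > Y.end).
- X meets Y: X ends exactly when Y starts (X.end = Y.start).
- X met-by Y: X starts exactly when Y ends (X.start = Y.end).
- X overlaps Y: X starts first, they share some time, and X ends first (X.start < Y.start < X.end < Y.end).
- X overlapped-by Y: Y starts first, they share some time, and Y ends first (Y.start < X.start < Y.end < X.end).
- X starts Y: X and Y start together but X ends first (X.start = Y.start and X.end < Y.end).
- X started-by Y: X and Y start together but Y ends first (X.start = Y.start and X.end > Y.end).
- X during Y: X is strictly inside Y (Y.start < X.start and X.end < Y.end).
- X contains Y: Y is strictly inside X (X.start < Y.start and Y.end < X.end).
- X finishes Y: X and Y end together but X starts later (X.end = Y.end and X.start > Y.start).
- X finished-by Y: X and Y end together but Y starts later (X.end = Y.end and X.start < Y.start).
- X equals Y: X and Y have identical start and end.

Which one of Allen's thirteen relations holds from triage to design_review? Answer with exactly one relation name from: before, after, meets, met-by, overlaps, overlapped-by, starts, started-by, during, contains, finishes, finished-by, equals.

triage = [47, 123]; design_review = [439, 464].
Compare endpoints: triage.start < design_review.start, triage.start < design_review.end, triage.end < design_review.start, triage.end < design_review.end.
That pattern is 'before'.

before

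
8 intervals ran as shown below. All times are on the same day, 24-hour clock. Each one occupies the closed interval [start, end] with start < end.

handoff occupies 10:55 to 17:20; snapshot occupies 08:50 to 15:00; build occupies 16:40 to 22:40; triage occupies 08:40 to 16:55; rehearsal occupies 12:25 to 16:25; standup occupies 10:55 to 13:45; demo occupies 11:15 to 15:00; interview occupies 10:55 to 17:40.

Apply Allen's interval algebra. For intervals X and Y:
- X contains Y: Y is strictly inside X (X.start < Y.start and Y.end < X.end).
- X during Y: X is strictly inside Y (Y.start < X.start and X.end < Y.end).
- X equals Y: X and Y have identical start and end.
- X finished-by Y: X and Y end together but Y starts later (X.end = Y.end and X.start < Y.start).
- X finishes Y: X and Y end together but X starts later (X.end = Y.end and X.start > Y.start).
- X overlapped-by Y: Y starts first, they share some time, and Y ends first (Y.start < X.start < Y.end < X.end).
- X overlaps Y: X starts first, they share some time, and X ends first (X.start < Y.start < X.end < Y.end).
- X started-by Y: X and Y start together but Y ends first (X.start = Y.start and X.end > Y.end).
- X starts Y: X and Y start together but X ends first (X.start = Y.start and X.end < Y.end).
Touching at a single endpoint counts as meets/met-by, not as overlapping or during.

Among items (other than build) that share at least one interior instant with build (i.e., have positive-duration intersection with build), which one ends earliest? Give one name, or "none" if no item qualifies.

triage

Target build = [16:40, 22:40].
demo [11:15, 15:00] → before → excluded.
handoff [10:55, 17:20] → overlaps → candidate.
interview [10:55, 17:40] → overlaps → candidate.
rehearsal [12:25, 16:25] → before → excluded.
snapshot [08:50, 15:00] → before → excluded.
standup [10:55, 13:45] → before → excluded.
triage [08:40, 16:55] → overlaps → candidate.
Among candidates, earliest end is 16:55 → triage.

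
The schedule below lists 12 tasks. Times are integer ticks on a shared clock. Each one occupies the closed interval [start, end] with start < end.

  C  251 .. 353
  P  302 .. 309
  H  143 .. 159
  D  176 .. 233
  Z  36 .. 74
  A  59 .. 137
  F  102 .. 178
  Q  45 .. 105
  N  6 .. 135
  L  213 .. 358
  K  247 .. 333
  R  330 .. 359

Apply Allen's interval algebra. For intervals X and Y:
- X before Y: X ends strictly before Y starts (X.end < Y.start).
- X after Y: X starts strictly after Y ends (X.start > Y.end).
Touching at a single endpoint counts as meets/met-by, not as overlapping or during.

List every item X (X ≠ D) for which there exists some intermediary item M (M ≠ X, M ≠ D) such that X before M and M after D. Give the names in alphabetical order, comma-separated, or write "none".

A, F, H, N, P, Q, Z

Target D = [176, 233].
Intermediaries M with M after D: C, K, P, R.
Via C — items with X before C: A, F, H, N, Q, Z.
Via K — items with X before K: A, F, H, N, Q, Z.
Via P — items with X before P: A, F, H, N, Q, Z.
Via R — items with X before R: A, F, H, N, P, Q, Z.
Union: A, F, H, N, P, Q, Z.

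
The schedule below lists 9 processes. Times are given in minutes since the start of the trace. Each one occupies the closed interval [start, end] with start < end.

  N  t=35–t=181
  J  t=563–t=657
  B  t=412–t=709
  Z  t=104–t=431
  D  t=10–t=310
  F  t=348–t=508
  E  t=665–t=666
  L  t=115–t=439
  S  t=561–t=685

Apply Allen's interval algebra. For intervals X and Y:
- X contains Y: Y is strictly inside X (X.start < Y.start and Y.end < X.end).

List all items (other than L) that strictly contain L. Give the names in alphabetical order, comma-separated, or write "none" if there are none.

none

Target L = [t=115, t=439].
B [t=412, t=709] → overlapped-by → no.
D [t=10, t=310] → overlaps → no.
E [t=665, t=666] → after → no.
F [t=348, t=508] → overlapped-by → no.
J [t=563, t=657] → after → no.
N [t=35, t=181] → overlaps → no.
S [t=561, t=685] → after → no.
Z [t=104, t=431] → overlaps → no.
Result: none.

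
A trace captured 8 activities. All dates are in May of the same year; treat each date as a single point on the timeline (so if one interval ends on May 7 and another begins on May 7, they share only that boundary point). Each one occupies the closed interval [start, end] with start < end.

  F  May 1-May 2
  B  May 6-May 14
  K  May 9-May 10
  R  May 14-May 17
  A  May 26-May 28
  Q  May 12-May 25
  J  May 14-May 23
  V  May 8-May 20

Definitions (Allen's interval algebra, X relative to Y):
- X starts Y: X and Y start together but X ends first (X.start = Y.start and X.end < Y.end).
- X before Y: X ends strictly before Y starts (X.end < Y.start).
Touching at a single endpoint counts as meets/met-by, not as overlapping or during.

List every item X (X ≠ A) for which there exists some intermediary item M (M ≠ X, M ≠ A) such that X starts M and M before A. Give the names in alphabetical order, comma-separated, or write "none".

Target A = [May 26, May 28].
Intermediaries M with M before A: B, F, J, K, Q, R, V.
Via B — items with X starts B: none.
Via F — items with X starts F: none.
Via J — items with X starts J: R.
Via K — items with X starts K: none.
Via Q — items with X starts Q: none.
Via R — items with X starts R: none.
Via V — items with X starts V: none.
Union: R.

R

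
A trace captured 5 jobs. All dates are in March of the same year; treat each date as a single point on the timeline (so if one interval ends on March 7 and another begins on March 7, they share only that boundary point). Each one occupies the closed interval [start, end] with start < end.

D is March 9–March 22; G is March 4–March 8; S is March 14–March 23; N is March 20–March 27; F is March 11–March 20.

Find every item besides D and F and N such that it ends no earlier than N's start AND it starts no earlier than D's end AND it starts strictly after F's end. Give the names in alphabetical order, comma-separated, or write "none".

Conditions: its end is no earlier than N's start (X.end >= March 20) AND its start is no earlier than D's end (X.start >= March 22) AND its start is strictly after F's end (X.start > March 20).
G: end March 8 >= March 20? ✗; start March 4 >= March 22? ✗; start March 4 > March 20? ✗ → no.
S: end March 23 >= March 20? ✓; start March 14 >= March 22? ✗; start March 14 > March 20? ✗ → no.
Result: none.

none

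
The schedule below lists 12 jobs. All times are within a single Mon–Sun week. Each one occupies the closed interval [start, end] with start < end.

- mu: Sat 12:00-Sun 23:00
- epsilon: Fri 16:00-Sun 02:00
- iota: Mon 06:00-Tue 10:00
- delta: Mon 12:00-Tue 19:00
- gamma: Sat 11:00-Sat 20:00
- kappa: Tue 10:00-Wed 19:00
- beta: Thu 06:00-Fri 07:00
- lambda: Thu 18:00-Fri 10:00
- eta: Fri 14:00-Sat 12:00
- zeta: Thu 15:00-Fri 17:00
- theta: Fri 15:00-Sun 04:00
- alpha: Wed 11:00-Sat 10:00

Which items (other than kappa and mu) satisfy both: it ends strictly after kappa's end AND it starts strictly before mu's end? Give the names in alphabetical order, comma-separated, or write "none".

Conditions: its end is strictly after kappa's end (X.end > Wed 19:00) AND its start is strictly before mu's end (X.start < Sun 23:00).
alpha: end Sat 10:00 > Wed 19:00? ✓; start Wed 11:00 < Sun 23:00? ✓ → yes.
beta: end Fri 07:00 > Wed 19:00? ✓; start Thu 06:00 < Sun 23:00? ✓ → yes.
delta: end Tue 19:00 > Wed 19:00? ✗; start Mon 12:00 < Sun 23:00? ✓ → no.
epsilon: end Sun 02:00 > Wed 19:00? ✓; start Fri 16:00 < Sun 23:00? ✓ → yes.
eta: end Sat 12:00 > Wed 19:00? ✓; start Fri 14:00 < Sun 23:00? ✓ → yes.
gamma: end Sat 20:00 > Wed 19:00? ✓; start Sat 11:00 < Sun 23:00? ✓ → yes.
iota: end Tue 10:00 > Wed 19:00? ✗; start Mon 06:00 < Sun 23:00? ✓ → no.
lambda: end Fri 10:00 > Wed 19:00? ✓; start Thu 18:00 < Sun 23:00? ✓ → yes.
theta: end Sun 04:00 > Wed 19:00? ✓; start Fri 15:00 < Sun 23:00? ✓ → yes.
zeta: end Fri 17:00 > Wed 19:00? ✓; start Thu 15:00 < Sun 23:00? ✓ → yes.
Result: alpha, beta, epsilon, eta, gamma, lambda, theta, zeta.

alpha, beta, epsilon, eta, gamma, lambda, theta, zeta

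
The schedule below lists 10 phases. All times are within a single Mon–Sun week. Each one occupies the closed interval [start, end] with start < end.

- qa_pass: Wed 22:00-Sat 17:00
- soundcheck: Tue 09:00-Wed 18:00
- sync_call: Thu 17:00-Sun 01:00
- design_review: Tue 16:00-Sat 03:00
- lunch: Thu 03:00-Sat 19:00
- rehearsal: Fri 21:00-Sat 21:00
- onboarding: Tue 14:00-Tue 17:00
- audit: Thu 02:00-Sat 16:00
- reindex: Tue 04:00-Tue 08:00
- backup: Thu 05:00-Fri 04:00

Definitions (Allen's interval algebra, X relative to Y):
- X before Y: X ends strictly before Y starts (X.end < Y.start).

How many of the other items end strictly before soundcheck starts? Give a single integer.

1

Target soundcheck = [Tue 09:00, Wed 18:00].
audit [Thu 02:00, Sat 16:00] → after → no.
backup [Thu 05:00, Fri 04:00] → after → no.
design_review [Tue 16:00, Sat 03:00] → overlapped-by → no.
lunch [Thu 03:00, Sat 19:00] → after → no.
onboarding [Tue 14:00, Tue 17:00] → during → no.
qa_pass [Wed 22:00, Sat 17:00] → after → no.
rehearsal [Fri 21:00, Sat 21:00] → after → no.
reindex [Tue 04:00, Tue 08:00] → before → counts.
sync_call [Thu 17:00, Sun 01:00] → after → no.
Total: 1.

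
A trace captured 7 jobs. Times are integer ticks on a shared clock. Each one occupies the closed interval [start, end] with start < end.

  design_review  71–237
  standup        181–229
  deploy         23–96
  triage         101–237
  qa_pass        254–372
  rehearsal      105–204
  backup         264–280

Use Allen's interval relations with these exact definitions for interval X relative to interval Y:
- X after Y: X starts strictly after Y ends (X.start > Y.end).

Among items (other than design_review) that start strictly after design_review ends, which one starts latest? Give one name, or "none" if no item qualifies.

backup

Target design_review = [71, 237].
backup [264, 280] → after → candidate.
deploy [23, 96] → overlaps → excluded.
qa_pass [254, 372] → after → candidate.
rehearsal [105, 204] → during → excluded.
standup [181, 229] → during → excluded.
triage [101, 237] → finishes → excluded.
Among candidates, latest start is 264 → backup.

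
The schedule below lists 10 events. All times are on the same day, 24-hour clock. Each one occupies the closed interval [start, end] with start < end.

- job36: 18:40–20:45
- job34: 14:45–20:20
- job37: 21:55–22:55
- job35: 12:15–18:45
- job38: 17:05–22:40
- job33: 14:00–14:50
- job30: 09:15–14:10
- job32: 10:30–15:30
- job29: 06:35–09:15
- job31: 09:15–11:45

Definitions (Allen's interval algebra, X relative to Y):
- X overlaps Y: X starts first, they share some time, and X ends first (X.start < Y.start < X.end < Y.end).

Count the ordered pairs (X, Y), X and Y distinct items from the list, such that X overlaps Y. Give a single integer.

13

Checking all 90 ordered pairs for relation 'overlaps'; matching pairs in alphabetical order:
(job30, job32): job30 overlaps job32 ✓
(job30, job33): job30 overlaps job33 ✓
(job30, job35): job30 overlaps job35 ✓
(job31, job32): job31 overlaps job32 ✓
(job32, job34): job32 overlaps job34 ✓
(job32, job35): job32 overlaps job35 ✓
(job33, job34): job33 overlaps job34 ✓
(job34, job36): job34 overlaps job36 ✓
(job34, job38): job34 overlaps job38 ✓
(job35, job34): job35 overlaps job34 ✓
(job35, job36): job35 overlaps job36 ✓
(job35, job38): job35 overlaps job38 ✓
(job38, job37): job38 overlaps job37 ✓
Count: 13.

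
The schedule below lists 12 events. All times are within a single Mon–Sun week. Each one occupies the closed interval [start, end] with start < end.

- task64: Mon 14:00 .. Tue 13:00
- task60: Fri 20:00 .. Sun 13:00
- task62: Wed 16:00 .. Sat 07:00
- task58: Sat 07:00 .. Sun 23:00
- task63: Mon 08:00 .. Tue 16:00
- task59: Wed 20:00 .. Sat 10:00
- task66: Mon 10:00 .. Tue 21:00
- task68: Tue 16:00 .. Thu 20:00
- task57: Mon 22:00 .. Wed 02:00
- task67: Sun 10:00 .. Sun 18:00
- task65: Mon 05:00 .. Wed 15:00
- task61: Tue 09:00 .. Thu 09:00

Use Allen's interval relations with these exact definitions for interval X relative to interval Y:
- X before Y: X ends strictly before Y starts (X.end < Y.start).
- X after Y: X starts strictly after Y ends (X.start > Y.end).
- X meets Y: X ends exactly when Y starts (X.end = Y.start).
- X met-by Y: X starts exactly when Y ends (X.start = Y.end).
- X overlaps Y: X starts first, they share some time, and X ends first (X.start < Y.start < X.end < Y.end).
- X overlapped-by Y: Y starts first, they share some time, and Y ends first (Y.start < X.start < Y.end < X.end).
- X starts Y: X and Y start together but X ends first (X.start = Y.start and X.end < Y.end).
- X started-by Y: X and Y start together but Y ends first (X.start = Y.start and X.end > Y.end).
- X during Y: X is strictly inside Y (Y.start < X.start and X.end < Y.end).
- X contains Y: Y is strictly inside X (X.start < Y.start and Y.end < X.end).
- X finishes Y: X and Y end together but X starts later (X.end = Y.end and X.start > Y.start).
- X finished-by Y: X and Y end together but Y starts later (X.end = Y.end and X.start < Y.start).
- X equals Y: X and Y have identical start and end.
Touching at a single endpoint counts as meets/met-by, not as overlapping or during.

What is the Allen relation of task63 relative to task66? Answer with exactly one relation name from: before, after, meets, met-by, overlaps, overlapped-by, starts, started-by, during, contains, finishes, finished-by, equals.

overlaps

task63 = [Mon 08:00, Tue 16:00]; task66 = [Mon 10:00, Tue 21:00].
Compare endpoints: task63.start < task66.start, task63.start < task66.end, task63.end > task66.start, task63.end < task66.end.
That pattern is 'overlaps'.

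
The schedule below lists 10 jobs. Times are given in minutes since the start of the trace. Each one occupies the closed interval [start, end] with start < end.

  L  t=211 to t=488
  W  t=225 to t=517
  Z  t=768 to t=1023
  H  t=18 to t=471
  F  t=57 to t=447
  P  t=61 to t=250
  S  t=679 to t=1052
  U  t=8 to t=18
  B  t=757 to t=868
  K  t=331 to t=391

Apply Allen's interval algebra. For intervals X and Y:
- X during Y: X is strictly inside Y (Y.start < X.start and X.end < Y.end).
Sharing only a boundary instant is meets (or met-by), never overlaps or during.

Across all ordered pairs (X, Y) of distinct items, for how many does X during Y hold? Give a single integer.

9

Checking all 90 ordered pairs for relation 'during'; matching pairs in alphabetical order:
(B, S): B during S ✓
(F, H): F during H ✓
(K, F): K during F ✓
(K, H): K during H ✓
(K, L): K during L ✓
(K, W): K during W ✓
(P, F): P during F ✓
(P, H): P during H ✓
(Z, S): Z during S ✓
Count: 9.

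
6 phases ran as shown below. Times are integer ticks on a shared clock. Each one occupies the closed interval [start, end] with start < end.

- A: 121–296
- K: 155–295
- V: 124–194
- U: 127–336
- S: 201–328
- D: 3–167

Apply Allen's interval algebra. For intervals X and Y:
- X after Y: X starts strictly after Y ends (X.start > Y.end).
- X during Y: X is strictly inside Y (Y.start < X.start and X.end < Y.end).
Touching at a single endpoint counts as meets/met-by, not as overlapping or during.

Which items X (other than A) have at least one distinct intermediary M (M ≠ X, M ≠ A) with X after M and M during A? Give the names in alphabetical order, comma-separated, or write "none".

Target A = [121, 296].
Intermediaries M with M during A: K, V.
Via K — items with X after K: none.
Via V — items with X after V: S.
Union: S.

S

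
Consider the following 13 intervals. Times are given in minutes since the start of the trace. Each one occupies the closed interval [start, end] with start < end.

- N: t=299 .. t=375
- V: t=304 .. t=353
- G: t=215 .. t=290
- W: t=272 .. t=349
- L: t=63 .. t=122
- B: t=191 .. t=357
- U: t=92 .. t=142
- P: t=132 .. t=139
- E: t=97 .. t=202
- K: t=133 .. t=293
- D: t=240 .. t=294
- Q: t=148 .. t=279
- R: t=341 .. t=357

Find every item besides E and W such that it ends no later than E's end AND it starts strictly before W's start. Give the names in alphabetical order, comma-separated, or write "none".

L, P, U

Conditions: its end is no later than E's end (X.end <= t=202) AND its start is strictly before W's start (X.start < t=272).
B: end t=357 <= t=202? ✗; start t=191 < t=272? ✓ → no.
D: end t=294 <= t=202? ✗; start t=240 < t=272? ✓ → no.
G: end t=290 <= t=202? ✗; start t=215 < t=272? ✓ → no.
K: end t=293 <= t=202? ✗; start t=133 < t=272? ✓ → no.
L: end t=122 <= t=202? ✓; start t=63 < t=272? ✓ → yes.
N: end t=375 <= t=202? ✗; start t=299 < t=272? ✗ → no.
P: end t=139 <= t=202? ✓; start t=132 < t=272? ✓ → yes.
Q: end t=279 <= t=202? ✗; start t=148 < t=272? ✓ → no.
R: end t=357 <= t=202? ✗; start t=341 < t=272? ✗ → no.
U: end t=142 <= t=202? ✓; start t=92 < t=272? ✓ → yes.
V: end t=353 <= t=202? ✗; start t=304 < t=272? ✗ → no.
Result: L, P, U.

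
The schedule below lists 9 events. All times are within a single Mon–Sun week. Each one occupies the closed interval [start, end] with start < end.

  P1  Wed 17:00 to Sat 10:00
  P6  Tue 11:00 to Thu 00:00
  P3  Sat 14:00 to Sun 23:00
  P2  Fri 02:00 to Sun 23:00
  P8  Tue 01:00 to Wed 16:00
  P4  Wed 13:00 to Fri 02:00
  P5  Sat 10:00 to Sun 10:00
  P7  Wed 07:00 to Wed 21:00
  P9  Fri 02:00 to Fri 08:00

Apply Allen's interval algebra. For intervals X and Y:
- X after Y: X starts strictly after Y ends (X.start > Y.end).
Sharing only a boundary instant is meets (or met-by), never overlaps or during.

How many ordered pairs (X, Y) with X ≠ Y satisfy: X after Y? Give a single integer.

18

Checking all 72 ordered pairs for relation 'after'; matching pairs in alphabetical order:
(P1, P8): P1 after P8 ✓
(P2, P6): P2 after P6 ✓
(P2, P7): P2 after P7 ✓
(P2, P8): P2 after P8 ✓
(P3, P1): P3 after P1 ✓
(P3, P4): P3 after P4 ✓
(P3, P6): P3 after P6 ✓
(P3, P7): P3 after P7 ✓
(P3, P8): P3 after P8 ✓
(P3, P9): P3 after P9 ✓
(P5, P4): P5 after P4 ✓
(P5, P6): P5 after P6 ✓
(P5, P7): P5 after P7 ✓
(P5, P8): P5 after P8 ✓
(P5, P9): P5 after P9 ✓
(P9, P6): P9 after P6 ✓
(P9, P7): P9 after P7 ✓
(P9, P8): P9 after P8 ✓
Count: 18.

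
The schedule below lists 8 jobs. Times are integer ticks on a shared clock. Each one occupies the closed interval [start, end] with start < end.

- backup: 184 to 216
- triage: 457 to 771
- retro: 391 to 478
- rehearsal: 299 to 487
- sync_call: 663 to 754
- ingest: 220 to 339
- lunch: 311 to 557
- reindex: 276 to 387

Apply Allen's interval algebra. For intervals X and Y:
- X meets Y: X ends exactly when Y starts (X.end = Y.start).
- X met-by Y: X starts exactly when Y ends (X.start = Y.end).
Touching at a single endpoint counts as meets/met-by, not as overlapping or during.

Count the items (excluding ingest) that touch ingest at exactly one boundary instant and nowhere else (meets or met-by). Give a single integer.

Target ingest = [220, 339].
backup [184, 216] → before → no.
lunch [311, 557] → overlapped-by → no.
rehearsal [299, 487] → overlapped-by → no.
reindex [276, 387] → overlapped-by → no.
retro [391, 478] → after → no.
sync_call [663, 754] → after → no.
triage [457, 771] → after → no.
Total: 0.

0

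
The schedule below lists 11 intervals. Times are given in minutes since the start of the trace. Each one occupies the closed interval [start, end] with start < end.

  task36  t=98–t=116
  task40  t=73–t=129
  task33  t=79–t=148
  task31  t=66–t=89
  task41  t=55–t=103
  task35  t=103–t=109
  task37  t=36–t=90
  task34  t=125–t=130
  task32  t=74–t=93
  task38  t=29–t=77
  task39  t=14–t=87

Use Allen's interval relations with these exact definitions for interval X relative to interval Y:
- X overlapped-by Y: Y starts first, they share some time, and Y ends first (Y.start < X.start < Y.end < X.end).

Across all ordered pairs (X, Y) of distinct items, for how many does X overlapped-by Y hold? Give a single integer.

24

Checking all 110 ordered pairs for relation 'overlapped-by'; matching pairs in alphabetical order:
(task31, task38): task31 overlapped-by task38 ✓
(task31, task39): task31 overlapped-by task39 ✓
(task32, task31): task32 overlapped-by task31 ✓
(task32, task37): task32 overlapped-by task37 ✓
(task32, task38): task32 overlapped-by task38 ✓
(task32, task39): task32 overlapped-by task39 ✓
(task33, task31): task33 overlapped-by task31 ✓
(task33, task32): task33 overlapped-by task32 ✓
(task33, task37): task33 overlapped-by task37 ✓
(task33, task39): task33 overlapped-by task39 ✓
(task33, task40): task33 overlapped-by task40 ✓
(task33, task41): task33 overlapped-by task41 ✓
(task34, task40): task34 overlapped-by task40 ✓
(task36, task41): task36 overlapped-by task41 ✓
(task37, task38): task37 overlapped-by task38 ✓
(task37, task39): task37 overlapped-by task39 ✓
(task40, task31): task40 overlapped-by task31 ✓
(task40, task37): task40 overlapped-by task37 ✓
(task40, task38): task40 overlapped-by task38 ✓
(task40, task39): task40 overlapped-by task39 ✓
(task40, task41): task40 overlapped-by task41 ✓
(task41, task37): task41 overlapped-by task37 ✓
(task41, task38): task41 overlapped-by task38 ✓
(task41, task39): task41 overlapped-by task39 ✓
Count: 24.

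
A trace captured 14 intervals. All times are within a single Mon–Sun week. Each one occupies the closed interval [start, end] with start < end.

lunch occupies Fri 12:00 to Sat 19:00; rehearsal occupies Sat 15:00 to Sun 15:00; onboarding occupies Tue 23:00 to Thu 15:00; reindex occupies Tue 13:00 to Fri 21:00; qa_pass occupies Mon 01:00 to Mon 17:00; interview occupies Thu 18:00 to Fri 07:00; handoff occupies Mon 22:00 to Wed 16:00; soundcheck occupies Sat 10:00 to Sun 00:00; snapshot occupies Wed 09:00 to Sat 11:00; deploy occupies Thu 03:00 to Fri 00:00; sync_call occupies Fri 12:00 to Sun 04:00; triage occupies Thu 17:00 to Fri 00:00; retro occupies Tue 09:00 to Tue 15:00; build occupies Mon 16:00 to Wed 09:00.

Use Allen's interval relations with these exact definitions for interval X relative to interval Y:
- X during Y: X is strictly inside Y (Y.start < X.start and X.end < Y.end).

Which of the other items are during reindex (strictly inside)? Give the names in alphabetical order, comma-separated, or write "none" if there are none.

deploy, interview, onboarding, triage

Target reindex = [Tue 13:00, Fri 21:00].
build [Mon 16:00, Wed 09:00] → overlaps → no.
deploy [Thu 03:00, Fri 00:00] → during → yes.
handoff [Mon 22:00, Wed 16:00] → overlaps → no.
interview [Thu 18:00, Fri 07:00] → during → yes.
lunch [Fri 12:00, Sat 19:00] → overlapped-by → no.
onboarding [Tue 23:00, Thu 15:00] → during → yes.
qa_pass [Mon 01:00, Mon 17:00] → before → no.
rehearsal [Sat 15:00, Sun 15:00] → after → no.
retro [Tue 09:00, Tue 15:00] → overlaps → no.
snapshot [Wed 09:00, Sat 11:00] → overlapped-by → no.
soundcheck [Sat 10:00, Sun 00:00] → after → no.
sync_call [Fri 12:00, Sun 04:00] → overlapped-by → no.
triage [Thu 17:00, Fri 00:00] → during → yes.
Result: deploy, interview, onboarding, triage.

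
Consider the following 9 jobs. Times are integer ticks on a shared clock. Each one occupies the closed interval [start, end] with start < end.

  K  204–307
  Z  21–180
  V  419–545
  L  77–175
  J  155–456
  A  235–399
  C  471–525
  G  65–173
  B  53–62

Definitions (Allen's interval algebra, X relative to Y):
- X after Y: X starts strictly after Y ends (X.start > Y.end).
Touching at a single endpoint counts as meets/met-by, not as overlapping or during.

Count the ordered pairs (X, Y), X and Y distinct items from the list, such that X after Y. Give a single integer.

24

Checking all 72 ordered pairs for relation 'after'; matching pairs in alphabetical order:
(A, B): A after B ✓
(A, G): A after G ✓
(A, L): A after L ✓
(A, Z): A after Z ✓
(C, A): C after A ✓
(C, B): C after B ✓
(C, G): C after G ✓
(C, J): C after J ✓
(C, K): C after K ✓
(C, L): C after L ✓
(C, Z): C after Z ✓
(G, B): G after B ✓
(J, B): J after B ✓
(K, B): K after B ✓
(K, G): K after G ✓
(K, L): K after L ✓
(K, Z): K after Z ✓
(L, B): L after B ✓
(V, A): V after A ✓
(V, B): V after B ✓
(V, G): V after G ✓
(V, K): V after K ✓
(V, L): V after L ✓
(V, Z): V after Z ✓
Count: 24.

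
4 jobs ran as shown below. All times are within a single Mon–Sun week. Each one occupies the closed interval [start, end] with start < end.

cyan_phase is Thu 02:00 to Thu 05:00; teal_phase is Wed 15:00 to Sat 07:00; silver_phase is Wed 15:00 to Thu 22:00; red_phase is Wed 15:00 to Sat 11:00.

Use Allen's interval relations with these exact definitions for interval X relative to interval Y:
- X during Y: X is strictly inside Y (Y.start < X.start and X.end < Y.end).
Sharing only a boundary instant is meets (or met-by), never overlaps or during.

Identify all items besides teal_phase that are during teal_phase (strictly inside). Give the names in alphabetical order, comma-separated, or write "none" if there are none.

cyan_phase

Target teal_phase = [Wed 15:00, Sat 07:00].
cyan_phase [Thu 02:00, Thu 05:00] → during → yes.
red_phase [Wed 15:00, Sat 11:00] → started-by → no.
silver_phase [Wed 15:00, Thu 22:00] → starts → no.
Result: cyan_phase.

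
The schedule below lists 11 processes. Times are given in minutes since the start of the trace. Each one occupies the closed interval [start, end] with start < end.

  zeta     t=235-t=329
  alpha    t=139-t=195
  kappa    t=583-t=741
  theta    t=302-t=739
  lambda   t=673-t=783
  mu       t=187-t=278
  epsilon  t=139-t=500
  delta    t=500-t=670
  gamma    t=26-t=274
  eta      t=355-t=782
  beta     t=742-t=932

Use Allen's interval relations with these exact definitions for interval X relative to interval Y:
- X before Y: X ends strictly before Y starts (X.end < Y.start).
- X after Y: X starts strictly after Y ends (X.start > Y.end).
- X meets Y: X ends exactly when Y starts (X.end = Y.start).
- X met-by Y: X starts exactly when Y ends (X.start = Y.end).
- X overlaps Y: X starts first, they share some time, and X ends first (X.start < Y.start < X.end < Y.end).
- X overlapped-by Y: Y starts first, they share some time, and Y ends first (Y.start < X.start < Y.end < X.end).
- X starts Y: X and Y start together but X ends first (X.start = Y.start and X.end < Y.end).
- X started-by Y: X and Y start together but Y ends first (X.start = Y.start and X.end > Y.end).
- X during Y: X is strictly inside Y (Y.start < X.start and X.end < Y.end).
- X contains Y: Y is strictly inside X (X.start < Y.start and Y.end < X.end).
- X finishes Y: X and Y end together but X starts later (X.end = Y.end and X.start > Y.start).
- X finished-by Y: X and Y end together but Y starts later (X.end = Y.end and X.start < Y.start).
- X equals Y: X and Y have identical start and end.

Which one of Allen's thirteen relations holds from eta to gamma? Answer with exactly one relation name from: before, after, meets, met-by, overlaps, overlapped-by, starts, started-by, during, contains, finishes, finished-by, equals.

eta = [t=355, t=782]; gamma = [t=26, t=274].
Compare endpoints: eta.start > gamma.start, eta.start > gamma.end, eta.end > gamma.start, eta.end > gamma.end.
That pattern is 'after'.

after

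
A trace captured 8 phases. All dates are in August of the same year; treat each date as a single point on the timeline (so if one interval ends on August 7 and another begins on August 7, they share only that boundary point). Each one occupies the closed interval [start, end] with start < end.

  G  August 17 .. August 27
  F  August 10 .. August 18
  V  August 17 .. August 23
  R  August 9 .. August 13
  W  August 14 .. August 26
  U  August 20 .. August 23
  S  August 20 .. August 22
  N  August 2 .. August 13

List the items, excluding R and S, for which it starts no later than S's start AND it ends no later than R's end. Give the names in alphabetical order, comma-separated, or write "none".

N

Conditions: its start is no later than S's start (X.start <= August 20) AND its end is no later than R's end (X.end <= August 13).
F: start August 10 <= August 20? ✓; end August 18 <= August 13? ✗ → no.
G: start August 17 <= August 20? ✓; end August 27 <= August 13? ✗ → no.
N: start August 2 <= August 20? ✓; end August 13 <= August 13? ✓ → yes.
U: start August 20 <= August 20? ✓; end August 23 <= August 13? ✗ → no.
V: start August 17 <= August 20? ✓; end August 23 <= August 13? ✗ → no.
W: start August 14 <= August 20? ✓; end August 26 <= August 13? ✗ → no.
Result: N.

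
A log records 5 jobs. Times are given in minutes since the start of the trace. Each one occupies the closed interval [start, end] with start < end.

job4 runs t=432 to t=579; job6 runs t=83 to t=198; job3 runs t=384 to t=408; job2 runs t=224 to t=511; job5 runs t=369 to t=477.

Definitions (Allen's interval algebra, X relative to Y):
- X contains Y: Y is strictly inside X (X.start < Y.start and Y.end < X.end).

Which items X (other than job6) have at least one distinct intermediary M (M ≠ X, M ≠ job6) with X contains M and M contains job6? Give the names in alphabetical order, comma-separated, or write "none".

none

Target job6 = [t=83, t=198].
Intermediaries M with M contains job6: none.
Union: none.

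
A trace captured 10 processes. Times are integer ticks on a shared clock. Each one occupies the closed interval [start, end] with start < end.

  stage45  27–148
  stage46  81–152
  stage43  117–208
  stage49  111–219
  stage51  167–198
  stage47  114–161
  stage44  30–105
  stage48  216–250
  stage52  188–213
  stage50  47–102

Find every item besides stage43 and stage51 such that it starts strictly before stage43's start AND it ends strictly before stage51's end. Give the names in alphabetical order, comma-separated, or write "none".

Conditions: its start is strictly before stage43's start (X.start < 117) AND its end is strictly before stage51's end (X.end < 198).
stage44: start 30 < 117? ✓; end 105 < 198? ✓ → yes.
stage45: start 27 < 117? ✓; end 148 < 198? ✓ → yes.
stage46: start 81 < 117? ✓; end 152 < 198? ✓ → yes.
stage47: start 114 < 117? ✓; end 161 < 198? ✓ → yes.
stage48: start 216 < 117? ✗; end 250 < 198? ✗ → no.
stage49: start 111 < 117? ✓; end 219 < 198? ✗ → no.
stage50: start 47 < 117? ✓; end 102 < 198? ✓ → yes.
stage52: start 188 < 117? ✗; end 213 < 198? ✗ → no.
Result: stage44, stage45, stage46, stage47, stage50.

stage44, stage45, stage46, stage47, stage50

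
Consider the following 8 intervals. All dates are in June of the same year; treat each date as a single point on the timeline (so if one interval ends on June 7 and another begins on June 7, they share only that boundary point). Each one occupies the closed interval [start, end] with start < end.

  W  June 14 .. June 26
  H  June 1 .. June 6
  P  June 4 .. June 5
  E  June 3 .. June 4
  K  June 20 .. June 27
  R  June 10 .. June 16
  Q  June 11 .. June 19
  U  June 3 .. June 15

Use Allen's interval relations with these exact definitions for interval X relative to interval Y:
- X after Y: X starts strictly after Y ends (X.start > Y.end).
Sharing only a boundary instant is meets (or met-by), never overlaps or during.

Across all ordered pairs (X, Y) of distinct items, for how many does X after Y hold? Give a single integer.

Checking all 56 ordered pairs for relation 'after'; matching pairs in alphabetical order:
(K, E): K after E ✓
(K, H): K after H ✓
(K, P): K after P ✓
(K, Q): K after Q ✓
(K, R): K after R ✓
(K, U): K after U ✓
(Q, E): Q after E ✓
(Q, H): Q after H ✓
(Q, P): Q after P ✓
(R, E): R after E ✓
(R, H): R after H ✓
(R, P): R after P ✓
(W, E): W after E ✓
(W, H): W after H ✓
(W, P): W after P ✓
Count: 15.

15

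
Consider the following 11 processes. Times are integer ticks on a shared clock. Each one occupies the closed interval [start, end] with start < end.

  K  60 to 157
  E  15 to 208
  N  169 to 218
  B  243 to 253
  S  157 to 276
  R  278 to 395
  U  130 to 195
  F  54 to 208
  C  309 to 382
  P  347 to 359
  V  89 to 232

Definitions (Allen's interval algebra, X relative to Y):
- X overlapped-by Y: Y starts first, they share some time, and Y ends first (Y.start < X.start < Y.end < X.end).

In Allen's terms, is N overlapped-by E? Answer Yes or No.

N = [169, 218], E = [15, 208].
Actual relation of N to E: overlapped-by.
Asked whether 'overlapped-by' holds → Yes.

Yes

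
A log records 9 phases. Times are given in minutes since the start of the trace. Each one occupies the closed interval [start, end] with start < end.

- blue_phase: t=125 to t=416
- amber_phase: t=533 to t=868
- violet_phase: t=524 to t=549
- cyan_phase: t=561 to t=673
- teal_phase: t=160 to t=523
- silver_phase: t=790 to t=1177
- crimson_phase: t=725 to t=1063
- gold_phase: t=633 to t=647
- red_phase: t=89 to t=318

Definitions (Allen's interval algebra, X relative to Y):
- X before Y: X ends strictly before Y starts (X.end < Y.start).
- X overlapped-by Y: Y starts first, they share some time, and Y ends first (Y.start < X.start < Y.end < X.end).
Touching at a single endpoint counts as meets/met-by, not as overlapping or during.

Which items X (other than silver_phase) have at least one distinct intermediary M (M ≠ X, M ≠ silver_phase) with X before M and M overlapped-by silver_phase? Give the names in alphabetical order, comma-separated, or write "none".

none

Target silver_phase = [t=790, t=1177].
Intermediaries M with M overlapped-by silver_phase: none.
Union: none.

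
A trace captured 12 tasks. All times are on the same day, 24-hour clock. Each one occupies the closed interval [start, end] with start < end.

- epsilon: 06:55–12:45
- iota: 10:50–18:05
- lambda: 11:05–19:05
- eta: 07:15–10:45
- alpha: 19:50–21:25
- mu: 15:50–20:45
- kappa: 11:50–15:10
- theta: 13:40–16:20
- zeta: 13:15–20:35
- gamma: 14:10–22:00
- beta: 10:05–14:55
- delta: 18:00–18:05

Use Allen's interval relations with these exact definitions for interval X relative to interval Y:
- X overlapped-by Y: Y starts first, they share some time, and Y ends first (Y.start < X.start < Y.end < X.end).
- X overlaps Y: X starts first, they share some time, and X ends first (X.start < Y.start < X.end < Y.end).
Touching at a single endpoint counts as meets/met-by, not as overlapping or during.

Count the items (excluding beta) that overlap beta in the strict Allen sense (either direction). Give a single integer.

8

Target beta = [10:05, 14:55].
alpha [19:50, 21:25] → after → no.
delta [18:00, 18:05] → after → no.
epsilon [06:55, 12:45] → overlaps → counts.
eta [07:15, 10:45] → overlaps → counts.
gamma [14:10, 22:00] → overlapped-by → counts.
iota [10:50, 18:05] → overlapped-by → counts.
kappa [11:50, 15:10] → overlapped-by → counts.
lambda [11:05, 19:05] → overlapped-by → counts.
mu [15:50, 20:45] → after → no.
theta [13:40, 16:20] → overlapped-by → counts.
zeta [13:15, 20:35] → overlapped-by → counts.
Total: 8.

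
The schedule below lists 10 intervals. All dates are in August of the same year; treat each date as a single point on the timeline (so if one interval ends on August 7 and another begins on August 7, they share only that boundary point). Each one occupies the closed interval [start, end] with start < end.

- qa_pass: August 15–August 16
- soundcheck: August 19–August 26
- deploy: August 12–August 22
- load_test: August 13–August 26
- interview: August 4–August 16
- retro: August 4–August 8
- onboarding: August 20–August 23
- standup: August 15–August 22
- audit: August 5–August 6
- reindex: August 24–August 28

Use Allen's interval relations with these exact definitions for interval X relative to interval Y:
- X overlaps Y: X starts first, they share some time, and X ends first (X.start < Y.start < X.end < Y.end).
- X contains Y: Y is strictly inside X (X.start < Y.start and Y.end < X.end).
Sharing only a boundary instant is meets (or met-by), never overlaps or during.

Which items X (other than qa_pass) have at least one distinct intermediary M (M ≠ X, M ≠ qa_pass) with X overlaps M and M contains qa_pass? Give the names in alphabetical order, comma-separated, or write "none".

Target qa_pass = [August 15, August 16].
Intermediaries M with M contains qa_pass: deploy, load_test.
Via deploy — items with X overlaps deploy: interview.
Via load_test — items with X overlaps load_test: deploy, interview.
Union: deploy, interview.

deploy, interview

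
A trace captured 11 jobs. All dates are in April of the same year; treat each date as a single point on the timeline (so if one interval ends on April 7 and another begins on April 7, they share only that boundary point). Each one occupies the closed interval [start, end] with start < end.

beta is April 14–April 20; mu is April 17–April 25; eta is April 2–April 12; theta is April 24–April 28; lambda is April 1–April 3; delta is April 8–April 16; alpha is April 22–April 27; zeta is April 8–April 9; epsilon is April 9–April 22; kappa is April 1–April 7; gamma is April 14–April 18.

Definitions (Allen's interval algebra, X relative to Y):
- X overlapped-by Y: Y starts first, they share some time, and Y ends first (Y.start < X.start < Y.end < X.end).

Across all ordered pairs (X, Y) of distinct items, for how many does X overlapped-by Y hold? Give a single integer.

13

Checking all 110 ordered pairs for relation 'overlapped-by'; matching pairs in alphabetical order:
(alpha, mu): alpha overlapped-by mu ✓
(beta, delta): beta overlapped-by delta ✓
(delta, eta): delta overlapped-by eta ✓
(epsilon, delta): epsilon overlapped-by delta ✓
(epsilon, eta): epsilon overlapped-by eta ✓
(eta, kappa): eta overlapped-by kappa ✓
(eta, lambda): eta overlapped-by lambda ✓
(gamma, delta): gamma overlapped-by delta ✓
(mu, beta): mu overlapped-by beta ✓
(mu, epsilon): mu overlapped-by epsilon ✓
(mu, gamma): mu overlapped-by gamma ✓
(theta, alpha): theta overlapped-by alpha ✓
(theta, mu): theta overlapped-by mu ✓
Count: 13.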